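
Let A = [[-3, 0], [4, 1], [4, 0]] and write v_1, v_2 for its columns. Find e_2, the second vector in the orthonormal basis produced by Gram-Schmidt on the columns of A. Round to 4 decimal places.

e_2 = (0.3748, 0.7809, -0.4998)

v_1 = (-3, 4, 4); ‖v_1‖ = 6.4031, so e_1 = (-0.4685, 0.6247, 0.6247).
e_1·v_2 = (-0.4685)·0 + 0.6247·1 + 0.6247·0 = 0.6247.
u_2 = v_2 − 0.6247·e_1 = (0.2927, 0.6098, -0.3902).
‖u_2‖ = 0.7809, so e_2 = (0.3748, 0.7809, -0.4998).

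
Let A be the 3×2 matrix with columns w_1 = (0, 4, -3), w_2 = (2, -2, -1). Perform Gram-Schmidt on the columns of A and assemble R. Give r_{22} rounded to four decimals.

w_1 = (0, 4, -3); ‖w_1‖ = 5.0000, so q_1 = (0.0000, 0.8000, -0.6000).
q_1·w_2 = 0.0000·2 + 0.8000·(-2) + (-0.6000)·(-1) = -1.0000.
u_2 = w_2 + 1.0000·q_1 = (2.0000, -1.2000, -1.6000).
r_{22} = ‖u_2‖ = 2.8284.

r_{22} = 2.8284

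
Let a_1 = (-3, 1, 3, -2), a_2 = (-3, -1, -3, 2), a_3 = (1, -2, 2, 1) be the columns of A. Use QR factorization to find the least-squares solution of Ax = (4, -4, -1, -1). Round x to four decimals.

x = (-0.7828, -0.3320, 0.6557)

a_1 = (-3, 1, 3, -2); ‖a_1‖ = 4.7958, so q_1 = (-0.6255, 0.2085, 0.6255, -0.4170).
q_1·a_2 = (-0.6255)·(-3) + 0.2085·(-1) + 0.6255·(-3) + (-0.4170)·2 = -1.0426.
u_2 = a_2 + 1.0426·q_1 = (-3.6522, -0.7826, -2.3478, 1.5652).
‖u_2‖ = 4.6811, so q_2 = (-0.7802, -0.1672, -0.5016, 0.3344).
q_1·a_3 = (-0.6255)·1 + 0.2085·(-2) + 0.6255·2 + (-0.4170)·1 = -0.2085; q_2·a_3 = (-0.7802)·1 + (-0.1672)·(-2) + (-0.5016)·2 + 0.3344·1 = -1.1146.
u_3 = a_3 + 0.2085·q_1 + 1.1146·q_2 = (0.0000, -2.1429, 1.5714, 1.2857).
‖u_3‖ = 2.9520, so q_3 = (0.0000, -0.7259, 0.5323, 0.4355).
Qᵀb = (-3.5447, -2.2848, 1.9357).
Back-substitute: x_3 = 1.9357/2.9520 = 0.6557.
x_2 = (-2.2848 + 1.1146·0.6557)/4.6811 = -0.3320.
x_1 = (-3.5447 + 1.0426·(-0.3320) + 0.2085·0.6557)/4.7958 = -0.7828.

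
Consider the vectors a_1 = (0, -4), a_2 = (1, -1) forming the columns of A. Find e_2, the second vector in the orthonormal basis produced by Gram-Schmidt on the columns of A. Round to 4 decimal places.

e_2 = (1.0000, 0.0000)

a_1 = (0, -4); ‖a_1‖ = 4.0000, so e_1 = (0.0000, -1.0000).
e_1·a_2 = 0.0000·1 + (-1.0000)·(-1) = 1.0000.
u_2 = a_2 − 1.0000·e_1 = (1.0000, 0.0000).
‖u_2‖ = 1.0000, so e_2 = (1.0000, 0.0000).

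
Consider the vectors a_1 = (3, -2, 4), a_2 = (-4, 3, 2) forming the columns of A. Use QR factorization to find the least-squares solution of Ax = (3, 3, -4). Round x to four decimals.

x = (-0.6572, -0.6059)

q_1 = a_1/‖a_1‖ = (3, -2, 4)/5.3852 = (0.5571, -0.3714, 0.7428).
r_{12} = q_1·a_2 = -1.8570.
u_2 = a_2 + 1.8570·q_1 = (-2.9655, 2.3103, 3.3793).
‖u_2‖ = 5.0549, so q_2 = (-0.5867, 0.4571, 0.6685).
Qᵀb = (-2.4140, -3.0629).
Back-substitute: x_2 = -3.0629/5.0549 = -0.6059.
x_1 = (-2.4140 + 1.8570·(-0.6059))/5.3852 = -0.6572.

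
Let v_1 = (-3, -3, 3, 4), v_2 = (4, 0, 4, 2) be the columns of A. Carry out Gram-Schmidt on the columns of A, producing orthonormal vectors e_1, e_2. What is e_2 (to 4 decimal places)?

e_2 = (0.7759, 0.0950, 0.5859, 0.2138)

e_1 = v_1/‖v_1‖ = (-3, -3, 3, 4)/6.5574 = (-0.4575, -0.4575, 0.4575, 0.6100).
r_{12} = e_1·v_2 = 1.2200.
u_2 = v_2 − 1.2200·e_1 = (4.5581, 0.5581, 3.4419, 1.2558).
‖u_2‖ = 5.8747, so e_2 = (0.7759, 0.0950, 0.5859, 0.2138).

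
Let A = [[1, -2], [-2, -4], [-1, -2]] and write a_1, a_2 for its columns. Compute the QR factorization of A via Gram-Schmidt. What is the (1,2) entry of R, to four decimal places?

a_1 = (1, -2, -1); ‖a_1‖ = 2.4495, so e_1 = (0.4082, -0.8165, -0.4082).
r_{12} = e_1·a_2 = 3.2660.

r_{12} = 3.2660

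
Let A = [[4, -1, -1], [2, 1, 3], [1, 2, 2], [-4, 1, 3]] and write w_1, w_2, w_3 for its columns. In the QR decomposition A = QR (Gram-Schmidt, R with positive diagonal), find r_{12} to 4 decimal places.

q_1 = w_1/‖w_1‖ = (4, 2, 1, -4)/6.0828 = (0.6576, 0.3288, 0.1644, -0.6576).
r_{12} = q_1·w_2 = -0.6576.

r_{12} = -0.6576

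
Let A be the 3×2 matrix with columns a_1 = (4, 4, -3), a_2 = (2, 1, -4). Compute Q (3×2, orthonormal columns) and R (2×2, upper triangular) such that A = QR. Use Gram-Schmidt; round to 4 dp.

Q = [[0.6247, -0.1295], [0.6247, -0.5088], [-0.4685, -0.8511]], R = [[6.4031, 3.7482], [0.0000, 2.6365]]

q_1 = a_1/‖a_1‖ = (4, 4, -3)/6.4031 = (0.6247, 0.6247, -0.4685).
r_{12} = q_1·a_2 = 3.7482.
u_2 = a_2 − 3.7482·q_1 = (-0.3415, -1.3415, -2.2439).
‖u_2‖ = 2.6365, so q_2 = (-0.1295, -0.5088, -0.8511).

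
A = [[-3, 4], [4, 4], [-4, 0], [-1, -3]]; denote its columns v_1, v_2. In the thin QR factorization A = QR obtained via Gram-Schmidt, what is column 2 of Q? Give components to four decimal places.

e_2 = (0.7130, 0.5281, 0.1056, -0.4489)

e_1 = v_1/‖v_1‖ = (-3, 4, -4, -1)/6.4807 = (-0.4629, 0.6172, -0.6172, -0.1543).
r_{12} = e_1·v_2 = 1.0801.
u_2 = v_2 − 1.0801·e_1 = (4.5000, 3.3333, 0.6667, -2.8333).
‖u_2‖ = 6.3114, so e_2 = (0.7130, 0.5281, 0.1056, -0.4489).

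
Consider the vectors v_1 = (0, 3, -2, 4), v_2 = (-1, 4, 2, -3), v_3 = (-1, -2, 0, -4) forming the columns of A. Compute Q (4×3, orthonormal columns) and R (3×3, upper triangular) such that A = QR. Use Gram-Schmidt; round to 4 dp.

e_1 = v_1/‖v_1‖ = (0, 3, -2, 4)/5.3852 = (0.0000, 0.5571, -0.3714, 0.7428).
r_{12} = e_1·v_2 = -0.7428.
u_2 = v_2 + 0.7428·e_1 = (-1.0000, 4.4138, 1.7241, -2.4483).
‖u_2‖ = 5.4266, so e_2 = (-0.1843, 0.8134, 0.3177, -0.4512).
r_{13} = e_1·v_3 = -4.0853; r_{23} = e_2·v_3 = 0.3622.
u_3 = v_3 + 4.0853·e_1 − 0.3622·e_2 = (-0.9333, -0.0187, -1.6323, -0.8021).
‖u_3‖ = 2.0443, so e_3 = (-0.4565, -0.0092, -0.7985, -0.3924).

Q = [[0.0000, -0.1843, -0.4565], [0.5571, 0.8134, -0.0092], [-0.3714, 0.3177, -0.7985], [0.7428, -0.4512, -0.3924]], R = [[5.3852, -0.7428, -4.0853], [0.0000, 5.4266, 0.3622], [0.0000, 0.0000, 2.0443]]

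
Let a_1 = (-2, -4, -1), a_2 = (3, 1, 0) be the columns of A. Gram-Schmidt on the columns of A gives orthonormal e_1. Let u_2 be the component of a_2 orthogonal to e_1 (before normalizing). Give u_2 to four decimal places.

a_1 = (-2, -4, -1); ‖a_1‖ = 4.5826, so e_1 = (-0.4364, -0.8729, -0.2182).
e_1·a_2 = (-0.4364)·3 + (-0.8729)·1 + (-0.2182)·0 = -2.1822.
u_2 = a_2 + 2.1822·e_1 = (2.0476, -0.9048, -0.4762).

u_2 = (2.0476, -0.9048, -0.4762)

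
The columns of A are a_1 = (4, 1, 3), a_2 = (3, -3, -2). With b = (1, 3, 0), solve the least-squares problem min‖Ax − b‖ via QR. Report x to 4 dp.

a_1 = (4, 1, 3); ‖a_1‖ = 5.0990, so e_1 = (0.7845, 0.1961, 0.5883).
e_1·a_2 = 0.7845·3 + 0.1961·(-3) + 0.5883·(-2) = 0.5883.
u_2 = a_2 − 0.5883·e_1 = (2.5385, -3.1154, -2.3462).
‖u_2‖ = 4.6534, so e_2 = (0.5455, -0.6695, -0.5042).
Qᵀb = (1.3728, -1.4630).
Back-substitute: x_2 = -1.4630/4.6534 = -0.3144.
x_1 = (1.3728 − 0.5883·(-0.3144))/5.0990 = 0.3055.

x = (0.3055, -0.3144)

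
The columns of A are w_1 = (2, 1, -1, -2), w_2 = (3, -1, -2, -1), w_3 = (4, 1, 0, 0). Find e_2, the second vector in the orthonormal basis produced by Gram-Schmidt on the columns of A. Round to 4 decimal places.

e_2 = (0.4568, -0.7233, -0.4188, 0.3046)

w_1 = (2, 1, -1, -2); ‖w_1‖ = 3.1623, so e_1 = (0.6325, 0.3162, -0.3162, -0.6325).
e_1·w_2 = 0.6325·3 + 0.3162·(-1) + (-0.3162)·(-2) + (-0.6325)·(-1) = 2.8460.
u_2 = w_2 − 2.8460·e_1 = (1.2000, -1.9000, -1.1000, 0.8000).
‖u_2‖ = 2.6268, so e_2 = (0.4568, -0.7233, -0.4188, 0.3046).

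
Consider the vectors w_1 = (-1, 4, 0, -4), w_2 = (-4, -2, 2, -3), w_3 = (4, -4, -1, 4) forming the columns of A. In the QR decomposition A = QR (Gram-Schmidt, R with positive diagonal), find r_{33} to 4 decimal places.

r_{33} = 2.0139

e_1 = w_1/‖w_1‖ = (-1, 4, 0, -4)/5.7446 = (-0.1741, 0.6963, 0.0000, -0.6963).
r_{12} = e_1·w_2 = 1.3926.
u_2 = w_2 − 1.3926·e_1 = (-3.7576, -2.9697, 2.0000, -2.0303).
‖u_2‖ = 5.5732, so e_2 = (-0.6742, -0.5329, 0.3589, -0.3643).
r_{13} = e_1·w_3 = -6.2668; r_{23} = e_2·w_3 = -2.3815.
u_3 = w_3 + 6.2668·e_1 + 2.3815·e_2 = (1.3034, -0.9054, -0.1454, -1.2312).
r_{33} = ‖u_3‖ = 2.0139.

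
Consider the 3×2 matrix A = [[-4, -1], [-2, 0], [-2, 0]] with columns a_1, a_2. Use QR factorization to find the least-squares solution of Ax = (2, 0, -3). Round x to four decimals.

x = (0.7500, -5.0000)

q_1 = a_1/‖a_1‖ = (-4, -2, -2)/4.8990 = (-0.8165, -0.4082, -0.4082).
r_{12} = q_1·a_2 = 0.8165.
u_2 = a_2 − 0.8165·q_1 = (-0.3333, 0.3333, 0.3333).
‖u_2‖ = 0.5774, so q_2 = (-0.5774, 0.5774, 0.5774).
Qᵀb = (-0.4082, -2.8868).
Back-substitute: x_2 = -2.8868/0.5774 = -5.0000.
x_1 = (-0.4082 − 0.8165·(-5.0000))/4.8990 = 0.7500.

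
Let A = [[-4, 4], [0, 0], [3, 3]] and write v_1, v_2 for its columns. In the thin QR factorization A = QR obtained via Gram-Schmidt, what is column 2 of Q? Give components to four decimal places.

v_1 = (-4, 0, 3); ‖v_1‖ = 5.0000, so q_1 = (-0.8000, 0.0000, 0.6000).
q_1·v_2 = (-0.8000)·4 + 0.0000·0 + 0.6000·3 = -1.4000.
u_2 = v_2 + 1.4000·q_1 = (2.8800, 0.0000, 3.8400).
‖u_2‖ = 4.8000, so q_2 = (0.6000, 0.0000, 0.8000).

q_2 = (0.6000, 0.0000, 0.8000)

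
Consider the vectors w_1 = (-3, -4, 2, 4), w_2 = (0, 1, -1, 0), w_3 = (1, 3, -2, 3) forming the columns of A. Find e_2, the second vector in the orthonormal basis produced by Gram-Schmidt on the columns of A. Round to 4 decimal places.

e_2 = (-0.3651, 0.4260, -0.6694, 0.4869)

w_1 = (-3, -4, 2, 4); ‖w_1‖ = 6.7082, so e_1 = (-0.4472, -0.5963, 0.2981, 0.5963).
e_1·w_2 = (-0.4472)·0 + (-0.5963)·1 + 0.2981·(-1) + 0.5963·0 = -0.8944.
u_2 = w_2 + 0.8944·e_1 = (-0.4000, 0.4667, -0.7333, 0.5333).
‖u_2‖ = 1.0954, so e_2 = (-0.3651, 0.4260, -0.6694, 0.4869).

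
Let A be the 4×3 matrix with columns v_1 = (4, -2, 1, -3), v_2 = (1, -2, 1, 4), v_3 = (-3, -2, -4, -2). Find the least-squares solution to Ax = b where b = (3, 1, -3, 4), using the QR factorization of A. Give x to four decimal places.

x = (-0.1122, 0.6058, -0.0306)

v_1 = (4, -2, 1, -3); ‖v_1‖ = 5.4772, so q_1 = (0.7303, -0.3651, 0.1826, -0.5477).
q_1·v_2 = 0.7303·1 + (-0.3651)·(-2) + 0.1826·1 + (-0.5477)·4 = -0.5477.
u_2 = v_2 + 0.5477·q_1 = (1.4000, -2.2000, 1.1000, 3.7000).
‖u_2‖ = 4.6583, so q_2 = (0.3005, -0.4723, 0.2361, 0.7943).
q_1·v_3 = 0.7303·(-3) + (-0.3651)·(-2) + 0.1826·(-4) + (-0.5477)·(-2) = -1.0954; q_2·v_3 = 0.3005·(-3) + (-0.4723)·(-2) + 0.2361·(-4) + 0.7943·(-2) = -2.4902.
u_3 = v_3 + 1.0954·q_1 + 2.4902·q_2 = (-1.4516, -3.5760, -3.2120, -0.6221).
‖u_3‖ = 5.0596, so q_3 = (-0.2869, -0.7068, -0.6348, -0.1230).
Qᵀb = (-0.9129, 2.8980, -0.1548).
Back-substitute: x_3 = -0.1548/5.0596 = -0.0306.
x_2 = (2.8980 + 2.4902·(-0.0306))/4.6583 = 0.6058.
x_1 = (-0.9129 + 0.5477·0.6058 + 1.0954·(-0.0306))/5.4772 = -0.1122.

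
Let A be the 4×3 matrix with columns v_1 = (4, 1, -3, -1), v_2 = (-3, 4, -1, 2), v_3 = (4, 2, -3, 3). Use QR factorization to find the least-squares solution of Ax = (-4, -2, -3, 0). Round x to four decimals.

x = (0.1047, 0.3241, -0.3983)

v_1 = (4, 1, -3, -1); ‖v_1‖ = 5.1962, so e_1 = (0.7698, 0.1925, -0.5774, -0.1925).
e_1·v_2 = 0.7698·(-3) + 0.1925·4 + (-0.5774)·(-1) + (-0.1925)·2 = -1.3472.
u_2 = v_2 + 1.3472·e_1 = (-1.9630, 4.2593, -1.7778, 1.7407).
‖u_2‖ = 5.3090, so e_2 = (-0.3697, 0.8023, -0.3349, 0.3279).
e_1·v_3 = 0.7698·4 + 0.1925·2 + (-0.5774)·(-3) + (-0.1925)·3 = 4.6188; e_2·v_3 = (-0.3697)·4 + 0.8023·2 + (-0.3349)·(-3) + 0.3279·3 = 2.1138.
u_3 = v_3 − 4.6188·e_1 − 2.1138·e_2 = (1.2260, -0.5848, 0.3745, 3.1958).
‖u_3‖ = 3.4926, so e_3 = (0.3510, -0.1674, 0.1072, 0.9150).
Qᵀb = (-1.7321, 0.8790, -1.3910).
Back-substitute: x_3 = -1.3910/3.4926 = -0.3983.
x_2 = (0.8790 − 2.1138·(-0.3983))/5.3090 = 0.3241.
x_1 = (-1.7321 + 1.3472·0.3241 − 4.6188·(-0.3983))/5.1962 = 0.1047.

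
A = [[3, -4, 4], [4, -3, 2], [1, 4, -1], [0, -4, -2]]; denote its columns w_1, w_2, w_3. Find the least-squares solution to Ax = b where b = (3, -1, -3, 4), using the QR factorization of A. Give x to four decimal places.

x = (-0.6189, -0.8472, 0.0604)

e_1 = w_1/‖w_1‖ = (3, 4, 1, 0)/5.0990 = (0.5883, 0.7845, 0.1961, 0.0000).
r_{12} = e_1·w_2 = -3.9223.
u_2 = w_2 + 3.9223·e_1 = (-1.6923, 0.0769, 4.7692, -4.0000).
‖u_2‖ = 6.4510, so e_2 = (-0.2623, 0.0119, 0.7393, -0.6201).
r_{13} = e_1·w_3 = 3.7262; r_{23} = e_2·w_3 = -0.5247.
u_3 = w_3 − 3.7262·e_1 + 0.5247·e_2 = (1.6701, -0.9168, -1.3429, -2.3253).
‖u_3‖ = 3.2924, so e_3 = (0.5072, -0.2785, -0.4079, -0.7063).
Qᵀb = (0.3922, -5.4971, 0.1987).
Back-substitute: x_3 = 0.1987/3.2924 = 0.0604.
x_2 = (-5.4971 + 0.5247·0.0604)/6.4510 = -0.8472.
x_1 = (0.3922 + 3.9223·(-0.8472) − 3.7262·0.0604)/5.0990 = -0.6189.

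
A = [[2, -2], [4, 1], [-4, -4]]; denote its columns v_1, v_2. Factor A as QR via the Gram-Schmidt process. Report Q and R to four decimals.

v_1 = (2, 4, -4); ‖v_1‖ = 6.0000, so e_1 = (0.3333, 0.6667, -0.6667).
e_1·v_2 = 0.3333·(-2) + 0.6667·1 + (-0.6667)·(-4) = 2.6667.
u_2 = v_2 − 2.6667·e_1 = (-2.8889, -0.7778, -2.2222).
‖u_2‖ = 3.7268, so e_2 = (-0.7752, -0.2087, -0.5963).

Q = [[0.3333, -0.7752], [0.6667, -0.2087], [-0.6667, -0.5963]], R = [[6.0000, 2.6667], [0.0000, 3.7268]]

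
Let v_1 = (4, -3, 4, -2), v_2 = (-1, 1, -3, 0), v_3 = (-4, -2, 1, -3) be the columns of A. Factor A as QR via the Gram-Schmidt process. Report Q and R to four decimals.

e_1 = v_1/‖v_1‖ = (4, -3, 4, -2)/6.7082 = (0.5963, -0.4472, 0.5963, -0.2981).
r_{12} = e_1·v_2 = -2.8324.
u_2 = v_2 + 2.8324·e_1 = (0.6889, -0.2667, -1.3111, -0.8444).
‖u_2‖ = 1.7256, so e_2 = (0.3992, -0.1545, -0.7598, -0.4894).
r_{13} = e_1·v_3 = 0.0000; r_{23} = e_2·v_3 = -0.5795.
u_3 = v_3 + 0.0000·e_1 + 0.5795·e_2 = (-3.7687, -2.0896, 0.5597, -3.2836).
‖u_3‖ = 5.4465, so e_3 = (-0.6919, -0.3837, 0.1028, -0.6029).

Q = [[0.5963, 0.3992, -0.6919], [-0.4472, -0.1545, -0.3837], [0.5963, -0.7598, 0.1028], [-0.2981, -0.4894, -0.6029]], R = [[6.7082, -2.8324, 0.0000], [0.0000, 1.7256, -0.5795], [0.0000, 0.0000, 5.4465]]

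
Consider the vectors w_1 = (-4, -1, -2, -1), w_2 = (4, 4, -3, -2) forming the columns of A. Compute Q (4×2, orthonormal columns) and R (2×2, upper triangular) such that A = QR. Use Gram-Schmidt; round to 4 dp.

q_1 = w_1/‖w_1‖ = (-4, -1, -2, -1)/4.6904 = (-0.8528, -0.2132, -0.4264, -0.2132).
r_{12} = q_1·w_2 = -2.5584.
u_2 = w_2 + 2.5584·q_1 = (1.8182, 3.4545, -4.0909, -2.5455).
‖u_2‖ = 6.2012, so q_2 = (0.2932, 0.5571, -0.6597, -0.4105).

Q = [[-0.8528, 0.2932], [-0.2132, 0.5571], [-0.4264, -0.6597], [-0.2132, -0.4105]], R = [[4.6904, -2.5584], [0.0000, 6.2012]]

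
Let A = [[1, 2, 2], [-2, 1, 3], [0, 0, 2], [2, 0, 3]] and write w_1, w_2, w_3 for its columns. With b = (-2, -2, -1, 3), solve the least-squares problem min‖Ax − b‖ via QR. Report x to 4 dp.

x = (0.8378, -1.5219, 0.2299)

w_1 = (1, -2, 0, 2); ‖w_1‖ = 3.0000, so e_1 = (0.3333, -0.6667, 0.0000, 0.6667).
e_1·w_2 = 0.3333·2 + (-0.6667)·1 + 0.0000·0 + 0.6667·0 = 0.0000.
u_2 = w_2 + 0.0000·e_1 = (2.0000, 1.0000, 0.0000, 0.0000).
‖u_2‖ = 2.2361, so e_2 = (0.8944, 0.4472, 0.0000, 0.0000).
e_1·w_3 = 0.3333·2 + (-0.6667)·3 + 0.0000·2 + 0.6667·3 = 0.6667; e_2·w_3 = 0.8944·2 + 0.4472·3 + 0.0000·2 + 0.0000·3 = 3.1305.
u_3 = w_3 − 0.6667·e_1 − 3.1305·e_2 = (-1.0222, 2.0444, 2.0000, 2.5556).
‖u_3‖ = 3.9693, so e_3 = (-0.2575, 0.5151, 0.5039, 0.6438).
Qᵀb = (2.6667, -2.6833, 0.9126).
Back-substitute: x_3 = 0.9126/3.9693 = 0.2299.
x_2 = (-2.6833 − 3.1305·0.2299)/2.2361 = -1.5219.
x_1 = (2.6667 + 0.0000·(-1.5219) − 0.6667·0.2299)/3.0000 = 0.8378.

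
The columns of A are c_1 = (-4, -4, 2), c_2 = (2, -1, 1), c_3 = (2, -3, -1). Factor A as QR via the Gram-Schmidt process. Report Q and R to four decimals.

c_1 = (-4, -4, 2); ‖c_1‖ = 6.0000, so q_1 = (-0.6667, -0.6667, 0.3333).
q_1·c_2 = (-0.6667)·2 + (-0.6667)·(-1) + 0.3333·1 = -0.3333.
u_2 = c_2 + 0.3333·q_1 = (1.7778, -1.2222, 1.1111).
‖u_2‖ = 2.4267, so q_2 = (0.7326, -0.5037, 0.4579).
q_1·c_3 = (-0.6667)·2 + (-0.6667)·(-3) + 0.3333·(-1) = 0.3333; q_2·c_3 = 0.7326·2 + (-0.5037)·(-3) + 0.4579·(-1) = 2.5183.
u_3 = c_3 − 0.3333·q_1 − 2.5183·q_2 = (0.3774, -1.5094, -2.2642).
‖u_3‖ = 2.7472, so q_3 = (0.1374, -0.5494, -0.8242).

Q = [[-0.6667, 0.7326, 0.1374], [-0.6667, -0.5037, -0.5494], [0.3333, 0.4579, -0.8242]], R = [[6.0000, -0.3333, 0.3333], [0.0000, 2.4267, 2.5183], [0.0000, 0.0000, 2.7472]]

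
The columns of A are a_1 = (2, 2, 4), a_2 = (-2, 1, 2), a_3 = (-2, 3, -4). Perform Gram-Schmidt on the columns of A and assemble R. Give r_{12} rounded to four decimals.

a_1 = (2, 2, 4); ‖a_1‖ = 4.8990, so e_1 = (0.4082, 0.4082, 0.8165).
r_{12} = e_1·a_2 = 1.2247.

r_{12} = 1.2247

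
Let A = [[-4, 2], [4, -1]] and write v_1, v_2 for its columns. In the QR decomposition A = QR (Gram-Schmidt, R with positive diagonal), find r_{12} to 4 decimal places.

r_{12} = -2.1213

e_1 = v_1/‖v_1‖ = (-4, 4)/5.6569 = (-0.7071, 0.7071).
r_{12} = e_1·v_2 = -2.1213.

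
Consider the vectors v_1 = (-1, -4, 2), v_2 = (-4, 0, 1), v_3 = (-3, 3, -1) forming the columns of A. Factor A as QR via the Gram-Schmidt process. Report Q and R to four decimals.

Q = [[-0.2182, -0.9500, -0.2233], [-0.8729, 0.2923, -0.3907], [0.4364, 0.1096, -0.8930]], R = [[4.5826, 1.3093, -2.4004], [0.0000, 3.9097, 3.6174], [0.0000, 0.0000, 0.3907]]

v_1 = (-1, -4, 2); ‖v_1‖ = 4.5826, so e_1 = (-0.2182, -0.8729, 0.4364).
e_1·v_2 = (-0.2182)·(-4) + (-0.8729)·0 + 0.4364·1 = 1.3093.
u_2 = v_2 − 1.3093·e_1 = (-3.7143, 1.1429, 0.4286).
‖u_2‖ = 3.9097, so e_2 = (-0.9500, 0.2923, 0.1096).
e_1·v_3 = (-0.2182)·(-3) + (-0.8729)·3 + 0.4364·(-1) = -2.4004; e_2·v_3 = (-0.9500)·(-3) + 0.2923·3 + 0.1096·(-1) = 3.6174.
u_3 = v_3 + 2.4004·e_1 − 3.6174·e_2 = (-0.0872, -0.1526, -0.3489).
‖u_3‖ = 0.3907, so e_3 = (-0.2233, -0.3907, -0.8930).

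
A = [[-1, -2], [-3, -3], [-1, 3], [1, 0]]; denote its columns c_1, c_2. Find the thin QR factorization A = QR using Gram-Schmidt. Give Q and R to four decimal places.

c_1 = (-1, -3, -1, 1); ‖c_1‖ = 3.4641, so q_1 = (-0.2887, -0.8660, -0.2887, 0.2887).
q_1·c_2 = (-0.2887)·(-2) + (-0.8660)·(-3) + (-0.2887)·3 + 0.2887·0 = 2.3094.
u_2 = c_2 − 2.3094·q_1 = (-1.3333, -1.0000, 3.6667, -0.6667).
‖u_2‖ = 4.0825, so q_2 = (-0.3266, -0.2449, 0.8981, -0.1633).

Q = [[-0.2887, -0.3266], [-0.8660, -0.2449], [-0.2887, 0.8981], [0.2887, -0.1633]], R = [[3.4641, 2.3094], [0.0000, 4.0825]]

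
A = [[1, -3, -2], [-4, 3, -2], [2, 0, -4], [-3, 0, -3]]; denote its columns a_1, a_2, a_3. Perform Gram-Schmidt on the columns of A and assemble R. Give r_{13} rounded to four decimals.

r_{13} = 1.2780

e_1 = a_1/‖a_1‖ = (1, -4, 2, -3)/5.4772 = (0.1826, -0.7303, 0.3651, -0.5477).
r_{13} = e_1·a_3 = 1.2780.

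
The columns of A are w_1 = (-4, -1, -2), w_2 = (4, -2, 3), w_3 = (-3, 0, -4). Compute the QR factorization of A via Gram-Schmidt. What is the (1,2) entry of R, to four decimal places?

r_{12} = -4.3644

w_1 = (-4, -1, -2); ‖w_1‖ = 4.5826, so q_1 = (-0.8729, -0.2182, -0.4364).
r_{12} = q_1·w_2 = -4.3644.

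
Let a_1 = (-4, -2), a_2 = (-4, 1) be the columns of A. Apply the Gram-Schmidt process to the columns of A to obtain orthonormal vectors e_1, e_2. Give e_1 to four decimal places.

a_1 = (-4, -2); ‖a_1‖ = 4.4721, so e_1 = (-0.8944, -0.4472).

e_1 = (-0.8944, -0.4472)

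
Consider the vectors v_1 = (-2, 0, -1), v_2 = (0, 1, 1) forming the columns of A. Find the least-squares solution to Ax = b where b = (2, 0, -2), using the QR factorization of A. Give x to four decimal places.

x = (-0.6667, -1.3333)

v_1 = (-2, 0, -1); ‖v_1‖ = 2.2361, so q_1 = (-0.8944, 0.0000, -0.4472).
q_1·v_2 = (-0.8944)·0 + 0.0000·1 + (-0.4472)·1 = -0.4472.
u_2 = v_2 + 0.4472·q_1 = (-0.4000, 1.0000, 0.8000).
‖u_2‖ = 1.3416, so q_2 = (-0.2981, 0.7454, 0.5963).
Qᵀb = (-0.8944, -1.7889).
Back-substitute: x_2 = -1.7889/1.3416 = -1.3333.
x_1 = (-0.8944 + 0.4472·(-1.3333))/2.2361 = -0.6667.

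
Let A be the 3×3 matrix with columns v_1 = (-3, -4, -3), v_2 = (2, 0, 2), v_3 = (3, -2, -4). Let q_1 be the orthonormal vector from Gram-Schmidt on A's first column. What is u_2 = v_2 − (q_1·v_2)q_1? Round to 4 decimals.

u_2 = (0.9412, -1.4118, 0.9412)

q_1 = v_1/‖v_1‖ = (-3, -4, -3)/5.8310 = (-0.5145, -0.6860, -0.5145).
r_{12} = q_1·v_2 = -2.0580.
u_2 = v_2 + 2.0580·q_1 = (0.9412, -1.4118, 0.9412).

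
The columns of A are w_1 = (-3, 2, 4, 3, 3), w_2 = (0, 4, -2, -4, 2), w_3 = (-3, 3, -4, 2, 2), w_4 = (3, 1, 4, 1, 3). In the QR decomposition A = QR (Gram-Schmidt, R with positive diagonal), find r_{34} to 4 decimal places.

r_{34} = -3.4129

q_1 = w_1/‖w_1‖ = (-3, 2, 4, 3, 3)/6.8557 = (-0.4376, 0.2917, 0.5835, 0.4376, 0.4376).
r_{12} = q_1·w_2 = -0.8752.
u_2 = w_2 + 0.8752·q_1 = (-0.3830, 4.2553, -1.4894, -3.6170, 2.3830).
‖u_2‖ = 6.2637, so q_2 = (-0.0611, 0.6794, -0.2378, -0.5775, 0.3804).
r_{13} = q_1·w_3 = 1.6045; r_{23} = q_2·w_3 = 2.7786.
u_3 = w_3 − 1.6045·q_1 − 2.7786·q_2 = (-2.1280, 0.6443, -4.2755, 2.9024, 0.2408).
‖u_3‖ = 5.6307, so q_3 = (-0.3779, 0.1144, -0.7593, 0.5155, 0.0428).
r_{34} = q_3·w_4 = -3.4129.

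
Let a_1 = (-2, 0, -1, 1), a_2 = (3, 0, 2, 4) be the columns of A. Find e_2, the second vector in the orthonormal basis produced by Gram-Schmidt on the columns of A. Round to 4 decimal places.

a_1 = (-2, 0, -1, 1); ‖a_1‖ = 2.4495, so e_1 = (-0.8165, 0.0000, -0.4082, 0.4082).
e_1·a_2 = (-0.8165)·3 + 0.0000·0 + (-0.4082)·2 + 0.4082·4 = -1.6330.
u_2 = a_2 + 1.6330·e_1 = (1.6667, 0.0000, 1.3333, 4.6667).
‖u_2‖ = 5.1316, so e_2 = (0.3248, 0.0000, 0.2598, 0.9094).

e_2 = (0.3248, 0.0000, 0.2598, 0.9094)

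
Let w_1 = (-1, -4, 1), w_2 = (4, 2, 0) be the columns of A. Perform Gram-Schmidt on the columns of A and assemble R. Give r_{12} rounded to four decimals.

r_{12} = -2.8284

q_1 = w_1/‖w_1‖ = (-1, -4, 1)/4.2426 = (-0.2357, -0.9428, 0.2357).
r_{12} = q_1·w_2 = -2.8284.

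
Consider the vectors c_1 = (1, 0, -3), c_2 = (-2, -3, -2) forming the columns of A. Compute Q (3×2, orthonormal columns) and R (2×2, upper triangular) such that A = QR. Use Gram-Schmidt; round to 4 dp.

Q = [[0.3162, -0.6116], [0.0000, -0.7645], [-0.9487, -0.2039]], R = [[3.1623, 1.2649], [0.0000, 3.9243]]

c_1 = (1, 0, -3); ‖c_1‖ = 3.1623, so q_1 = (0.3162, 0.0000, -0.9487).
q_1·c_2 = 0.3162·(-2) + 0.0000·(-3) + (-0.9487)·(-2) = 1.2649.
u_2 = c_2 − 1.2649·q_1 = (-2.4000, -3.0000, -0.8000).
‖u_2‖ = 3.9243, so q_2 = (-0.6116, -0.7645, -0.2039).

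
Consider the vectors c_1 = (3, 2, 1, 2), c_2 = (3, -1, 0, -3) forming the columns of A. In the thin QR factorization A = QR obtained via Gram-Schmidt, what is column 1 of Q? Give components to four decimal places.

c_1 = (3, 2, 1, 2); ‖c_1‖ = 4.2426, so e_1 = (0.7071, 0.4714, 0.2357, 0.4714).

e_1 = (0.7071, 0.4714, 0.2357, 0.4714)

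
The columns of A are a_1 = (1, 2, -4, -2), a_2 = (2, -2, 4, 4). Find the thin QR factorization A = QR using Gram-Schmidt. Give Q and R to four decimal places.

Q = [[0.2000, 0.8444], [0.4000, 0.0222], [-0.8000, -0.0444], [-0.4000, 0.5333]], R = [[5.0000, -5.2000], [0.0000, 3.6000]]

q_1 = a_1/‖a_1‖ = (1, 2, -4, -2)/5.0000 = (0.2000, 0.4000, -0.8000, -0.4000).
r_{12} = q_1·a_2 = -5.2000.
u_2 = a_2 + 5.2000·q_1 = (3.0400, 0.0800, -0.1600, 1.9200).
‖u_2‖ = 3.6000, so q_2 = (0.8444, 0.0222, -0.0444, 0.5333).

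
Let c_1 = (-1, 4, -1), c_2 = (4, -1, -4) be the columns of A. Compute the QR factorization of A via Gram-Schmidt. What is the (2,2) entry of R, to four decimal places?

r_{22} = 5.6667

c_1 = (-1, 4, -1); ‖c_1‖ = 4.2426, so e_1 = (-0.2357, 0.9428, -0.2357).
e_1·c_2 = (-0.2357)·4 + 0.9428·(-1) + (-0.2357)·(-4) = -0.9428.
u_2 = c_2 + 0.9428·e_1 = (3.7778, -0.1111, -4.2222).
r_{22} = ‖u_2‖ = 5.6667.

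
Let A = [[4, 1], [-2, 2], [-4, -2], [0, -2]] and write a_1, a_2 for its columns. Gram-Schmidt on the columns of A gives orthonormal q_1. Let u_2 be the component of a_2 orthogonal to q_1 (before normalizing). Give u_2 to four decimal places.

a_1 = (4, -2, -4, 0); ‖a_1‖ = 6.0000, so q_1 = (0.6667, -0.3333, -0.6667, 0.0000).
q_1·a_2 = 0.6667·1 + (-0.3333)·2 + (-0.6667)·(-2) + 0.0000·(-2) = 1.3333.
u_2 = a_2 − 1.3333·q_1 = (0.1111, 2.4444, -1.1111, -2.0000).

u_2 = (0.1111, 2.4444, -1.1111, -2.0000)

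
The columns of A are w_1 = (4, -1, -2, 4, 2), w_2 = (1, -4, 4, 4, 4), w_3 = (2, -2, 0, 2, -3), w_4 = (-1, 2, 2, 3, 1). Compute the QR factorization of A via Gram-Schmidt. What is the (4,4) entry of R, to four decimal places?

e_1 = w_1/‖w_1‖ = (4, -1, -2, 4, 2)/6.4031 = (0.6247, -0.1562, -0.3123, 0.6247, 0.3123).
r_{12} = e_1·w_2 = 3.7482.
u_2 = w_2 − 3.7482·e_1 = (-1.3415, -3.4146, 5.1707, 1.6585, 2.8293).
‖u_2‖ = 7.1380, so e_2 = (-0.1879, -0.4784, 0.7244, 0.2324, 0.3964).
r_{13} = e_1·w_3 = 1.8741; r_{23} = e_2·w_3 = -0.1435.
u_3 = w_3 − 1.8741·e_1 + 0.1435·e_2 = (0.8023, -1.7760, 0.6893, 0.8626, -3.5285).
‖u_3‖ = 4.1794, so e_3 = (0.1920, -0.4249, 0.1649, 0.2064, -0.8443).
r_{14} = e_1·w_4 = 0.6247; r_{24} = e_2·w_4 = 1.7734; r_{34} = e_3·w_4 = -0.9370.
u_4 = w_4 − 0.6247·e_1 − 1.7734·e_2 + 0.9370·e_3 = (-0.8771, 2.5477, 1.0650, 2.3911, -0.6891).
r_{44} = ‖u_4‖ = 3.8193.

r_{44} = 3.8193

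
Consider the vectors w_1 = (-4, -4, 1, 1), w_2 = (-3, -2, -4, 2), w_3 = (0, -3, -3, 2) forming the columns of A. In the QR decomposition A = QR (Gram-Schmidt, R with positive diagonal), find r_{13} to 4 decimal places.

w_1 = (-4, -4, 1, 1); ‖w_1‖ = 5.8310, so e_1 = (-0.6860, -0.6860, 0.1715, 0.1715).
r_{13} = e_1·w_3 = 1.8865.

r_{13} = 1.8865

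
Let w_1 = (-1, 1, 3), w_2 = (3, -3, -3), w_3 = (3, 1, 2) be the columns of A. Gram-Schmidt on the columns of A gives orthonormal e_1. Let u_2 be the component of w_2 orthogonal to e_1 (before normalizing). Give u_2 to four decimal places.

e_1 = w_1/‖w_1‖ = (-1, 1, 3)/3.3166 = (-0.3015, 0.3015, 0.9045).
r_{12} = e_1·w_2 = -4.5227.
u_2 = w_2 + 4.5227·e_1 = (1.6364, -1.6364, 1.0909).

u_2 = (1.6364, -1.6364, 1.0909)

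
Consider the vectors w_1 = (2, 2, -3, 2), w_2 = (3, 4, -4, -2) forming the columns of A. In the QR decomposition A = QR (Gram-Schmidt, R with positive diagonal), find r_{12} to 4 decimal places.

r_{12} = 4.8008

e_1 = w_1/‖w_1‖ = (2, 2, -3, 2)/4.5826 = (0.4364, 0.4364, -0.6547, 0.4364).
r_{12} = e_1·w_2 = 4.8008.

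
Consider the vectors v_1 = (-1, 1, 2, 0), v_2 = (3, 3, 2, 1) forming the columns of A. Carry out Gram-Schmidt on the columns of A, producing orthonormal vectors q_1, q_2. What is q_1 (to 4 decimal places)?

v_1 = (-1, 1, 2, 0); ‖v_1‖ = 2.4495, so q_1 = (-0.4082, 0.4082, 0.8165, 0.0000).

q_1 = (-0.4082, 0.4082, 0.8165, 0.0000)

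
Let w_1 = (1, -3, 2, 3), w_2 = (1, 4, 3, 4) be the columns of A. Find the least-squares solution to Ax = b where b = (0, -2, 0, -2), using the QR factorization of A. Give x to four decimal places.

w_1 = (1, -3, 2, 3); ‖w_1‖ = 4.7958, so e_1 = (0.2085, -0.6255, 0.4170, 0.6255).
e_1·w_2 = 0.2085·1 + (-0.6255)·4 + 0.4170·3 + 0.6255·4 = 1.4596.
u_2 = w_2 − 1.4596·e_1 = (0.6957, 4.9130, 2.3913, 3.0870).
‖u_2‖ = 6.3142, so e_2 = (0.1102, 0.7781, 0.3787, 0.4889).
Qᵀb = (0.0000, -2.5340).
Back-substitute: x_2 = -2.5340/6.3142 = -0.4013.
x_1 = (0.0000 − 1.4596·(-0.4013))/4.7958 = 0.1221.

x = (0.1221, -0.4013)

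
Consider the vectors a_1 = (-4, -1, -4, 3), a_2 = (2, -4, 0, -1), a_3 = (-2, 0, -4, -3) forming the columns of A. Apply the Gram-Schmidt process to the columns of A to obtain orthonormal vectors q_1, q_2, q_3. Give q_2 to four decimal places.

q_2 = (0.2994, -0.9356, -0.1497, -0.1123)

q_1 = a_1/‖a_1‖ = (-4, -1, -4, 3)/6.4807 = (-0.6172, -0.1543, -0.6172, 0.4629).
r_{12} = q_1·a_2 = -1.0801.
u_2 = a_2 + 1.0801·q_1 = (1.3333, -4.1667, -0.6667, -0.5000).
‖u_2‖ = 4.4535, so q_2 = (0.2994, -0.9356, -0.1497, -0.1123).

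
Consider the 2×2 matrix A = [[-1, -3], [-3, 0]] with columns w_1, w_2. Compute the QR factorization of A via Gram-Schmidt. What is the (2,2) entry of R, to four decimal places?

e_1 = w_1/‖w_1‖ = (-1, -3)/3.1623 = (-0.3162, -0.9487).
r_{12} = e_1·w_2 = 0.9487.
u_2 = w_2 − 0.9487·e_1 = (-2.7000, 0.9000).
r_{22} = ‖u_2‖ = 2.8460.

r_{22} = 2.8460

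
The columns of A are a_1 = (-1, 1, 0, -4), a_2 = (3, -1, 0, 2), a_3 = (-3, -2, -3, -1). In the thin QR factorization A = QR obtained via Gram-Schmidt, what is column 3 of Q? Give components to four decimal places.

q_1 = a_1/‖a_1‖ = (-1, 1, 0, -4)/4.2426 = (-0.2357, 0.2357, 0.0000, -0.9428).
r_{12} = q_1·a_2 = -2.8284.
u_2 = a_2 + 2.8284·q_1 = (2.3333, -0.3333, 0.0000, -0.6667).
‖u_2‖ = 2.4495, so q_2 = (0.9526, -0.1361, 0.0000, -0.2722).
r_{13} = q_1·a_3 = 1.1785; r_{23} = q_2·a_3 = -2.3134.
u_3 = a_3 − 1.1785·q_1 + 2.3134·q_2 = (-0.5185, -2.5926, -3.0000, -0.5185).
‖u_3‖ = 4.0323, so q_3 = (-0.1286, -0.6430, -0.7440, -0.1286).

q_3 = (-0.1286, -0.6430, -0.7440, -0.1286)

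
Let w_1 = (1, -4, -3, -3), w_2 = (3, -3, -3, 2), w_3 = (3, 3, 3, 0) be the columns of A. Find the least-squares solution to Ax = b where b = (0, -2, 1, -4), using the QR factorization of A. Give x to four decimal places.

w_1 = (1, -4, -3, -3); ‖w_1‖ = 5.9161, so q_1 = (0.1690, -0.6761, -0.5071, -0.5071).
q_1·w_2 = 0.1690·3 + (-0.6761)·(-3) + (-0.5071)·(-3) + (-0.5071)·2 = 3.0426.
u_2 = w_2 − 3.0426·q_1 = (2.4857, -0.9429, -1.4571, 3.5429).
‖u_2‖ = 4.6629, so q_2 = (0.5331, -0.2022, -0.3125, 0.7598).
q_1·w_3 = 0.1690·3 + (-0.6761)·3 + (-0.5071)·3 + (-0.5071)·0 = -3.0426; q_2·w_3 = 0.5331·3 + (-0.2022)·3 + (-0.3125)·3 + 0.7598·0 = 0.0551.
u_3 = w_3 + 3.0426·q_1 − 0.0551·q_2 = (3.4849, 0.9540, 1.4744, -1.5848).
‖u_3‖ = 4.2119, so q_3 = (0.8274, 0.2265, 0.3501, -0.3763).
Qᵀb = (2.8735, -2.9473, 1.4021).
Back-substitute: x_3 = 1.4021/4.2119 = 0.3329.
x_2 = (-2.9473 − 0.0551·0.3329)/4.6629 = -0.6360.
x_1 = (2.8735 − 3.0426·(-0.6360) + 3.0426·0.3329)/5.9161 = 0.9840.

x = (0.9840, -0.6360, 0.3329)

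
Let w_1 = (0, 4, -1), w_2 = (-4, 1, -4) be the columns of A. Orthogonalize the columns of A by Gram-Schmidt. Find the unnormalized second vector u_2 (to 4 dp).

u_2 = (-4.0000, -0.8824, -3.5294)

q_1 = w_1/‖w_1‖ = (0, 4, -1)/4.1231 = (0.0000, 0.9701, -0.2425).
r_{12} = q_1·w_2 = 1.9403.
u_2 = w_2 − 1.9403·q_1 = (-4.0000, -0.8824, -3.5294).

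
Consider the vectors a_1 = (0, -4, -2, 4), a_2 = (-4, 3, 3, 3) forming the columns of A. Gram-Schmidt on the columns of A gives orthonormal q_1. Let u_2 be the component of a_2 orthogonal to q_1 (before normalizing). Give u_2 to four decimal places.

u_2 = (-4.0000, 2.3333, 2.6667, 3.6667)

q_1 = a_1/‖a_1‖ = (0, -4, -2, 4)/6.0000 = (0.0000, -0.6667, -0.3333, 0.6667).
r_{12} = q_1·a_2 = -1.0000.
u_2 = a_2 + 1.0000·q_1 = (-4.0000, 2.3333, 2.6667, 3.6667).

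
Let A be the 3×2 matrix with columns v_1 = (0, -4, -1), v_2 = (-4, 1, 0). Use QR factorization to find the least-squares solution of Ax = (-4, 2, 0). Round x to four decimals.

e_1 = v_1/‖v_1‖ = (0, -4, -1)/4.1231 = (0.0000, -0.9701, -0.2425).
r_{12} = e_1·v_2 = -0.9701.
u_2 = v_2 + 0.9701·e_1 = (-4.0000, 0.0588, -0.2353).
‖u_2‖ = 4.0073, so e_2 = (-0.9982, 0.0147, -0.0587).
Qᵀb = (-1.9403, 4.0220).
Back-substitute: x_2 = 4.0220/4.0073 = 1.0037.
x_1 = (-1.9403 + 0.9701·1.0037)/4.1231 = -0.2344.

x = (-0.2344, 1.0037)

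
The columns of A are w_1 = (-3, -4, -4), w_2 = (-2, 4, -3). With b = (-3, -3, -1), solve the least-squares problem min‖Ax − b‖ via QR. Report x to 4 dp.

q_1 = w_1/‖w_1‖ = (-3, -4, -4)/6.4031 = (-0.4685, -0.6247, -0.6247).
r_{12} = q_1·w_2 = 0.3123.
u_2 = w_2 − 0.3123·q_1 = (-1.8537, 4.1951, -2.8049).
‖u_2‖ = 5.3761, so q_2 = (-0.3448, 0.7803, -0.5217).
Qᵀb = (3.9043, -0.7849).
Back-substitute: x_2 = -0.7849/5.3761 = -0.1460.
x_1 = (3.9043 − 0.3123·(-0.1460))/6.4031 = 0.6169.

x = (0.6169, -0.1460)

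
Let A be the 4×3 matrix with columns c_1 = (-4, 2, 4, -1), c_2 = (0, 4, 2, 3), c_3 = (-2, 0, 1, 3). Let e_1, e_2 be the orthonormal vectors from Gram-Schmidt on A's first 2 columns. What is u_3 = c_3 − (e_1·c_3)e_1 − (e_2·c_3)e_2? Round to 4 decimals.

u_3 = (-1.4779, -1.5442, -0.1637, 2.1681)

c_1 = (-4, 2, 4, -1); ‖c_1‖ = 6.0828, so e_1 = (-0.6576, 0.3288, 0.6576, -0.1644).
e_1·c_2 = (-0.6576)·0 + 0.3288·4 + 0.6576·2 + (-0.1644)·3 = 2.1372.
u_2 = c_2 − 2.1372·e_1 = (1.4054, 3.2973, 0.5946, 3.3514).
‖u_2‖ = 4.9429, so e_2 = (0.2843, 0.6671, 0.1203, 0.6780).
e_1·c_3 = (-0.6576)·(-2) + 0.3288·0 + 0.6576·1 + (-0.1644)·3 = 1.4796; e_2·c_3 = 0.2843·(-2) + 0.6671·0 + 0.1203·1 + 0.6780·3 = 1.5857.
u_3 = c_3 − 1.4796·e_1 − 1.5857·e_2 = (-1.4779, -1.5442, -0.1637, 2.1681).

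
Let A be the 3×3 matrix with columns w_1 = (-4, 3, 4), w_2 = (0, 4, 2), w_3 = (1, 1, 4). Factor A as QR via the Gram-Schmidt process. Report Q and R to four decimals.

Q = [[-0.6247, 0.6096, 0.4880], [0.4685, 0.7925, -0.3904], [0.6247, 0.0152, 0.7807]], R = [[6.4031, 3.1235, 2.3426], [0.0000, 3.2006, 1.4631], [0.0000, 0.0000, 3.2205]]

q_1 = w_1/‖w_1‖ = (-4, 3, 4)/6.4031 = (-0.6247, 0.4685, 0.6247).
r_{12} = q_1·w_2 = 3.1235.
u_2 = w_2 − 3.1235·q_1 = (1.9512, 2.5366, 0.0488).
‖u_2‖ = 3.2006, so q_2 = (0.6096, 0.7925, 0.0152).
r_{13} = q_1·w_3 = 2.3426; r_{23} = q_2·w_3 = 1.4631.
u_3 = w_3 − 2.3426·q_1 − 1.4631·q_2 = (1.5714, -1.2571, 2.5143).
‖u_3‖ = 3.2205, so q_3 = (0.4880, -0.3904, 0.7807).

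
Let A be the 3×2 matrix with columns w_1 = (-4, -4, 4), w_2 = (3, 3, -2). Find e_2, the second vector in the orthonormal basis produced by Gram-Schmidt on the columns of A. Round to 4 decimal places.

e_2 = (0.4082, 0.4082, 0.8165)

e_1 = w_1/‖w_1‖ = (-4, -4, 4)/6.9282 = (-0.5774, -0.5774, 0.5774).
r_{12} = e_1·w_2 = -4.6188.
u_2 = w_2 + 4.6188·e_1 = (0.3333, 0.3333, 0.6667).
‖u_2‖ = 0.8165, so e_2 = (0.4082, 0.4082, 0.8165).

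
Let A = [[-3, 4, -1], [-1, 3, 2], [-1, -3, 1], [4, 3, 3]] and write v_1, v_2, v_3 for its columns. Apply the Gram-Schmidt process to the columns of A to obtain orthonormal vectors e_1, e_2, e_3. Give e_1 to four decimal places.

e_1 = (-0.5774, -0.1925, -0.1925, 0.7698)

v_1 = (-3, -1, -1, 4); ‖v_1‖ = 5.1962, so e_1 = (-0.5774, -0.1925, -0.1925, 0.7698).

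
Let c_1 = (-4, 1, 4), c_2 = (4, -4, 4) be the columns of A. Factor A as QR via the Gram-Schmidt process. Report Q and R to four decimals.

q_1 = c_1/‖c_1‖ = (-4, 1, 4)/5.7446 = (-0.6963, 0.1741, 0.6963).
r_{12} = q_1·c_2 = -0.6963.
u_2 = c_2 + 0.6963·q_1 = (3.5152, -3.8788, 4.4848).
‖u_2‖ = 6.8931, so q_2 = (0.5100, -0.5627, 0.6506).

Q = [[-0.6963, 0.5100], [0.1741, -0.5627], [0.6963, 0.6506]], R = [[5.7446, -0.6963], [0.0000, 6.8931]]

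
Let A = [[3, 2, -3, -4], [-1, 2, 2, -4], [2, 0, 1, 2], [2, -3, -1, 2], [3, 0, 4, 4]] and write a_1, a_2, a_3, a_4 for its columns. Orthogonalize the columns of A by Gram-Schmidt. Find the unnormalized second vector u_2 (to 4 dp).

a_1 = (3, -1, 2, 2, 3); ‖a_1‖ = 5.1962, so e_1 = (0.5774, -0.1925, 0.3849, 0.3849, 0.5774).
e_1·a_2 = 0.5774·2 + (-0.1925)·2 + 0.3849·0 + 0.3849·(-3) + 0.5774·0 = -0.3849.
u_2 = a_2 + 0.3849·e_1 = (2.2222, 1.9259, 0.1481, -2.8519, 0.2222).

u_2 = (2.2222, 1.9259, 0.1481, -2.8519, 0.2222)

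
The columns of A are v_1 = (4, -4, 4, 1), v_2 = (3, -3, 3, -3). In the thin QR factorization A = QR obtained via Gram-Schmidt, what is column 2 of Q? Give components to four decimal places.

e_1 = v_1/‖v_1‖ = (4, -4, 4, 1)/7.0000 = (0.5714, -0.5714, 0.5714, 0.1429).
r_{12} = e_1·v_2 = 4.7143.
u_2 = v_2 − 4.7143·e_1 = (0.3061, -0.3061, 0.3061, -3.6735).
‖u_2‖ = 3.7115, so e_2 = (0.0825, -0.0825, 0.0825, -0.9897).

e_2 = (0.0825, -0.0825, 0.0825, -0.9897)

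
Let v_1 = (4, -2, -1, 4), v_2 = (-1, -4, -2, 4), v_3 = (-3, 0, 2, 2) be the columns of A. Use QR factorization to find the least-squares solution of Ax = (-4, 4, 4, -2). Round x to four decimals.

x = (-0.3199, -0.7843, 1.1512)

v_1 = (4, -2, -1, 4); ‖v_1‖ = 6.0828, so q_1 = (0.6576, -0.3288, -0.1644, 0.6576).
q_1·v_2 = 0.6576·(-1) + (-0.3288)·(-4) + (-0.1644)·(-2) + 0.6576·4 = 3.6168.
u_2 = v_2 − 3.6168·q_1 = (-3.3784, -2.8108, -1.4054, 1.6216).
‖u_2‖ = 4.8907, so q_2 = (-0.6908, -0.5747, -0.2874, 0.3316).
q_1·v_3 = 0.6576·(-3) + (-0.3288)·0 + (-0.1644)·2 + 0.6576·2 = -0.9864; q_2·v_3 = (-0.6908)·(-3) + (-0.5747)·0 + (-0.2874)·2 + 0.3316·2 = 2.1607.
u_3 = v_3 + 0.9864·q_1 − 2.1607·q_2 = (-0.8588, 0.9175, 2.4588, 1.9322).
‖u_3‖ = 3.3702, so q_3 = (-0.2548, 0.2722, 0.7296, 0.5733).
Qᵀb = (-5.9184, -1.3484, 3.8798).
Back-substitute: x_3 = 3.8798/3.3702 = 1.1512.
x_2 = (-1.3484 − 2.1607·1.1512)/4.8907 = -0.7843.
x_1 = (-5.9184 − 3.6168·(-0.7843) + 0.9864·1.1512)/6.0828 = -0.3199.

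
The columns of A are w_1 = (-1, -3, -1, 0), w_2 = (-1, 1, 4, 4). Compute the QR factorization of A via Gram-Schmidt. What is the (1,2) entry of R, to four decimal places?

w_1 = (-1, -3, -1, 0); ‖w_1‖ = 3.3166, so q_1 = (-0.3015, -0.9045, -0.3015, 0.0000).
r_{12} = q_1·w_2 = -1.8091.

r_{12} = -1.8091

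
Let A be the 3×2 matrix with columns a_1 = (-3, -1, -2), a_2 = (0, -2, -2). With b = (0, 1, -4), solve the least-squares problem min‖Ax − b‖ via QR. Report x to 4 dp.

x = (0.2632, 0.5526)

e_1 = a_1/‖a_1‖ = (-3, -1, -2)/3.7417 = (-0.8018, -0.2673, -0.5345).
r_{12} = e_1·a_2 = 1.6036.
u_2 = a_2 − 1.6036·e_1 = (1.2857, -1.5714, -1.1429).
‖u_2‖ = 2.3299, so e_2 = (0.5518, -0.6745, -0.4905).
Qᵀb = (1.8708, 1.2876).
Back-substitute: x_2 = 1.2876/2.3299 = 0.5526.
x_1 = (1.8708 − 1.6036·0.5526)/3.7417 = 0.2632.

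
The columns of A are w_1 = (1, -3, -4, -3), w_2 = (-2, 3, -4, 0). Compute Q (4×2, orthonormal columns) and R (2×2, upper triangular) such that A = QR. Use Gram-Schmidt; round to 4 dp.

Q = [[0.1690, -0.4029], [-0.5071, 0.6447], [-0.6761, -0.6447], [-0.5071, 0.0806]], R = [[5.9161, 0.8452], [0.0000, 5.3184]]

w_1 = (1, -3, -4, -3); ‖w_1‖ = 5.9161, so q_1 = (0.1690, -0.5071, -0.6761, -0.5071).
q_1·w_2 = 0.1690·(-2) + (-0.5071)·3 + (-0.6761)·(-4) + (-0.5071)·0 = 0.8452.
u_2 = w_2 − 0.8452·q_1 = (-2.1429, 3.4286, -3.4286, 0.4286).
‖u_2‖ = 5.3184, so q_2 = (-0.4029, 0.6447, -0.6447, 0.0806).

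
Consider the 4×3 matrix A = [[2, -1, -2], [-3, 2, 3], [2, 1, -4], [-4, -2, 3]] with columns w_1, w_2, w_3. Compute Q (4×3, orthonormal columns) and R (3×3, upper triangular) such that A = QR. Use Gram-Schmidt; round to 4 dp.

Q = [[0.3482, -0.3567, 0.0000], [-0.5222, 0.6942, 0.0000], [0.3482, 0.2796, -0.8944], [-0.6963, -0.5592, -0.4472]], R = [[5.7446, 0.3482, -5.7446], [0.0000, 3.1431, 0.0000], [0.0000, 0.0000, 2.2361]]

w_1 = (2, -3, 2, -4); ‖w_1‖ = 5.7446, so e_1 = (0.3482, -0.5222, 0.3482, -0.6963).
e_1·w_2 = 0.3482·(-1) + (-0.5222)·2 + 0.3482·1 + (-0.6963)·(-2) = 0.3482.
u_2 = w_2 − 0.3482·e_1 = (-1.1212, 2.1818, 0.8788, -1.7576).
‖u_2‖ = 3.1431, so e_2 = (-0.3567, 0.6942, 0.2796, -0.5592).
e_1·w_3 = 0.3482·(-2) + (-0.5222)·3 + 0.3482·(-4) + (-0.6963)·3 = -5.7446; e_2·w_3 = (-0.3567)·(-2) + 0.6942·3 + 0.2796·(-4) + (-0.5592)·3 = 0.0000.
u_3 = w_3 + 5.7446·e_1 + 0.0000·e_2 = (0.0000, 0.0000, -2.0000, -1.0000).
‖u_3‖ = 2.2361, so e_3 = (0.0000, 0.0000, -0.8944, -0.4472).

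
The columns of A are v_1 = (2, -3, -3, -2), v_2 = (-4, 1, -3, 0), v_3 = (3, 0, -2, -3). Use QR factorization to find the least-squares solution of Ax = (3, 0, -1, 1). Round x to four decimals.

v_1 = (2, -3, -3, -2); ‖v_1‖ = 5.0990, so e_1 = (0.3922, -0.5883, -0.5883, -0.3922).
e_1·v_2 = 0.3922·(-4) + (-0.5883)·1 + (-0.5883)·(-3) + (-0.3922)·0 = -0.3922.
u_2 = v_2 + 0.3922·e_1 = (-3.8462, 0.7692, -3.2308, -0.1538).
‖u_2‖ = 5.0839, so e_2 = (-0.7565, 0.1513, -0.6355, -0.0303).
e_1·v_3 = 0.3922·3 + (-0.5883)·0 + (-0.5883)·(-2) + (-0.3922)·(-3) = 3.5301; e_2·v_3 = (-0.7565)·3 + 0.1513·0 + (-0.6355)·(-2) + (-0.0303)·(-3) = -0.9078.
u_3 = v_3 − 3.5301·e_1 + 0.9078·e_2 = (0.9286, 2.2143, -0.5000, -1.6429).
‖u_3‖ = 2.9520, so e_3 = (0.3146, 0.7501, -0.1694, -0.5565).
Qᵀb = (1.3728, -1.6644, 0.5565).
Back-substitute: x_3 = 0.5565/2.9520 = 0.1885.
x_2 = (-1.6644 + 0.9078·0.1885)/5.0839 = -0.2937.
x_1 = (1.3728 + 0.3922·(-0.2937) − 3.5301·0.1885)/5.0990 = 0.1161.

x = (0.1161, -0.2937, 0.1885)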